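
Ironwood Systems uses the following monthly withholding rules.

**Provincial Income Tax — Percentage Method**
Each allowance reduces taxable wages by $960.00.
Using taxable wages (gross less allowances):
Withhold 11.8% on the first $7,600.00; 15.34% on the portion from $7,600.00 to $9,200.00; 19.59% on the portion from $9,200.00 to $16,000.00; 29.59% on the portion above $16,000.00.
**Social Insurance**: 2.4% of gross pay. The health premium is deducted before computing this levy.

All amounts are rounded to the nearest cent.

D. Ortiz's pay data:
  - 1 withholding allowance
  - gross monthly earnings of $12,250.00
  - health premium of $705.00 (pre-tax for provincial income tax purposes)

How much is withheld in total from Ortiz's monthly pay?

$1,690.64

Provincial Income Tax: taxable = $12,250.00 − $705.00 − 1×$960.00 = $10,585.00
  $1,142.24 + 19.59% × ($10,585.00 − $9,200.00) = $1,142.24 + 19.59% × $1,385.00 = $1,413.56
Social Insurance: 2.4% × $11,545.00 = $277.08
Total: $1,413.56 + $277.08 = $1,690.64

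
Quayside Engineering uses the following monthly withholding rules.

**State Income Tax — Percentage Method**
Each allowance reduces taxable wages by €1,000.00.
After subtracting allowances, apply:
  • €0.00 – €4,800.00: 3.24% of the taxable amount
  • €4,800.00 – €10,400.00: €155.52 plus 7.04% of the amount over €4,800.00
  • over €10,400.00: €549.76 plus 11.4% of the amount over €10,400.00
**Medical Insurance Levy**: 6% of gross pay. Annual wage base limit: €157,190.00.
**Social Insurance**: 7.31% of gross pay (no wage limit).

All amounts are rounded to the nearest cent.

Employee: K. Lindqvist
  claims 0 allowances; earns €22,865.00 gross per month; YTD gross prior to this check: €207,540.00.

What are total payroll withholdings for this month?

State Income Tax: taxable = €22,865.00
  €549.76 + 11.4% × (€22,865.00 − €10,400.00) = €549.76 + 11.4% × €12,465.00 = €1,970.77
Medical Insurance Levy: YTD €207,540.00 ≥ cap €157,190.00 → €0.00
Social Insurance: 7.31% × €22,865.00 = €1,671.43
Total: €1,970.77 + €0.00 + €1,671.43 = €3,642.20

€3,642.20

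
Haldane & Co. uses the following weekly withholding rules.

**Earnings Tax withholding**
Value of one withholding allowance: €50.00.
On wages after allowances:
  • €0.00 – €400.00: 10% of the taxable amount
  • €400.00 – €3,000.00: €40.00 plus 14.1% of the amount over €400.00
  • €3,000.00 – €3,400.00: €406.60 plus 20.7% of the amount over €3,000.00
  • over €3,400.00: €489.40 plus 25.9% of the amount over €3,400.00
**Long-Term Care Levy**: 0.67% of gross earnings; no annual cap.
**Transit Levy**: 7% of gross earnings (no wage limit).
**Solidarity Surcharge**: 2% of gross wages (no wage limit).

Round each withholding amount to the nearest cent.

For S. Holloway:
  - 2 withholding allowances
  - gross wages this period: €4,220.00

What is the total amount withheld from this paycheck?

€1,083.95

Earnings Tax: taxable = €4,220.00 − 2×€50.00 = €4,120.00
  €489.40 + 25.9% × (€4,120.00 − €3,400.00) = €489.40 + 25.9% × €720.00 = €675.88
Long-Term Care Levy: 0.67% × €4,220.00 = €28.27
Transit Levy: 7% × €4,220.00 = €295.40
Solidarity Surcharge: 2% × €4,220.00 = €84.40
Total: €675.88 + €28.27 + €295.40 + €84.40 = €1,083.95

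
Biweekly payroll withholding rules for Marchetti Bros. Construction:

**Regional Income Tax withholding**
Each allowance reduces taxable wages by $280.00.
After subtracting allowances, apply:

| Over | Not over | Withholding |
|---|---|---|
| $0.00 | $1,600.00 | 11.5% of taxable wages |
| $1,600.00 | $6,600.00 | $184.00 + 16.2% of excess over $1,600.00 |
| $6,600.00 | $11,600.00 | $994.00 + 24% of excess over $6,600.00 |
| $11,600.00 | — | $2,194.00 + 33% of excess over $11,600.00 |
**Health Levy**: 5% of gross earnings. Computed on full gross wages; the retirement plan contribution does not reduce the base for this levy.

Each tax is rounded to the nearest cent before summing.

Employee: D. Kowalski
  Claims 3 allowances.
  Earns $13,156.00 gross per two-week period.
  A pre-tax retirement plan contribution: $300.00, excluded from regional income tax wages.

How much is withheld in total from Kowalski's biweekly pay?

$2,989.08

Regional Income Tax: taxable = $13,156.00 − $300.00 − 3×$280.00 = $12,016.00
  $2,194.00 + 33% × ($12,016.00 − $11,600.00) = $2,194.00 + 33% × $416.00 = $2,331.28
Health Levy: 5% × $13,156.00 = $657.80
Total: $2,331.28 + $657.80 = $2,989.08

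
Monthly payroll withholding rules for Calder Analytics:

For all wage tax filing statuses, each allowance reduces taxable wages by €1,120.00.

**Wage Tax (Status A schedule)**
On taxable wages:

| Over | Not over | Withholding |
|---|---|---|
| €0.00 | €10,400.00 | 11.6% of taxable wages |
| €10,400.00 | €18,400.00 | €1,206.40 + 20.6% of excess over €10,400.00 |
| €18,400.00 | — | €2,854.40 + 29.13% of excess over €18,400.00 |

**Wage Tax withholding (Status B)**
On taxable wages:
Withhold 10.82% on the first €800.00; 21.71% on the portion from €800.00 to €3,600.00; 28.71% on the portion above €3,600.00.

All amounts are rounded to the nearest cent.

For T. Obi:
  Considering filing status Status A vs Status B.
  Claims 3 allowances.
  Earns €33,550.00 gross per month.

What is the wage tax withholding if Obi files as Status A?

Wage Tax (Status A): taxable = €33,550.00 − 3×€1,120.00 = €30,190.00
  €2,854.40 + 29.13% × (€30,190.00 − €18,400.00) = €2,854.40 + 29.13% × €11,790.00 = €6,288.83

€6,288.83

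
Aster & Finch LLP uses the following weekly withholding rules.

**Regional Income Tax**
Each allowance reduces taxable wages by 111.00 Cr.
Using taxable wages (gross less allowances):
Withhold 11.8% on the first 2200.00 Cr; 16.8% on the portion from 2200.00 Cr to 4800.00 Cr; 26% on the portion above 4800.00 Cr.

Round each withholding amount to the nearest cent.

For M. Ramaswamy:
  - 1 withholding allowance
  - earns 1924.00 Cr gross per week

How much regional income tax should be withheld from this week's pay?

Regional Income Tax: taxable = 1924.00 Cr − 1×111.00 Cr = 1813.00 Cr
  11.8% × 1813.00 Cr = 213.93 Cr

213.93 Cr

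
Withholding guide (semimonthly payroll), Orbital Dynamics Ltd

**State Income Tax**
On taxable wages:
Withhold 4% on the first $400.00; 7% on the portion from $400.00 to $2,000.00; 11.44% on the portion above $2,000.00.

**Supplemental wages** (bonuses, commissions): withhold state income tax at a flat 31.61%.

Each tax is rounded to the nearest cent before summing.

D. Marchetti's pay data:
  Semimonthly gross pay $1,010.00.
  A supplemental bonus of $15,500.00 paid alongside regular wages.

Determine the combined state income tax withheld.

$4,958.25

State Income Tax: taxable = $1,010.00
  $16.00 + 7% × ($1,010.00 − $400.00) = $16.00 + 7% × $610.00 = $58.70
Supplemental (31.61% flat on bonus): 31.61% × $15,500.00 = $4,899.55
Total state income tax: $58.70 + $4,899.55 = $4,958.25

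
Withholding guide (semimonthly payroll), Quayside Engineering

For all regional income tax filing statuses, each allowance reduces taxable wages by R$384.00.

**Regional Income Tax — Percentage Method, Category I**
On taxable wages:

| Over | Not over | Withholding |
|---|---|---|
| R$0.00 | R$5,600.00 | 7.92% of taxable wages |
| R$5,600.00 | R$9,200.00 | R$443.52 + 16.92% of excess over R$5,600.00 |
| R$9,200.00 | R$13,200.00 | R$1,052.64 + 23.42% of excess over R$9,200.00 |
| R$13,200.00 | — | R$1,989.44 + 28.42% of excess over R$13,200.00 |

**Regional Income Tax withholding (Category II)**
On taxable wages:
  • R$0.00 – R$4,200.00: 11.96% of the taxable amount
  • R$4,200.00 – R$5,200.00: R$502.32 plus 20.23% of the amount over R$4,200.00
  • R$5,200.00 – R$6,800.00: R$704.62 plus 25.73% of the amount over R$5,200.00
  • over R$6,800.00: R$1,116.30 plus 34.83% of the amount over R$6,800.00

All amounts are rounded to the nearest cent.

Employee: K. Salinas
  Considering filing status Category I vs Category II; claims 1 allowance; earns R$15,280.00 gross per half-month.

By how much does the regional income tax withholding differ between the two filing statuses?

R$1,464.70

Regional Income Tax (Category I): taxable = R$15,280.00 − 1×R$384.00 = R$14,896.00
  R$1,989.44 + 28.42% × (R$14,896.00 − R$13,200.00) = R$1,989.44 + 28.42% × R$1,696.00 = R$2,471.44
Regional Income Tax (Category II): taxable = R$15,280.00 − 1×R$384.00 = R$14,896.00
  R$1,116.30 + 34.83% × (R$14,896.00 − R$6,800.00) = R$1,116.30 + 34.83% × R$8,096.00 = R$3,936.14
Difference: |R$2,471.44 − R$3,936.14| = R$1,464.70 (higher under Category II)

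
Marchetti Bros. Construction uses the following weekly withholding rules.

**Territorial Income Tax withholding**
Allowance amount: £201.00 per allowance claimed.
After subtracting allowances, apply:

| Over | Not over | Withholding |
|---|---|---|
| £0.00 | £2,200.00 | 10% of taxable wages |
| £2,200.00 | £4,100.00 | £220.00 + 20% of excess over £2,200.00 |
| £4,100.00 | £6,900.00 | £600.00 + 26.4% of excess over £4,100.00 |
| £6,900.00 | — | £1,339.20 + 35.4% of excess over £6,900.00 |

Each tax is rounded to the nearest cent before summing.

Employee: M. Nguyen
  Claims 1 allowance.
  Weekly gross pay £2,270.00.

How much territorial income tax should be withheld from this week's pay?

£206.90

Territorial Income Tax: taxable = £2,270.00 − 1×£201.00 = £2,069.00
  10% × £2,069.00 = £206.90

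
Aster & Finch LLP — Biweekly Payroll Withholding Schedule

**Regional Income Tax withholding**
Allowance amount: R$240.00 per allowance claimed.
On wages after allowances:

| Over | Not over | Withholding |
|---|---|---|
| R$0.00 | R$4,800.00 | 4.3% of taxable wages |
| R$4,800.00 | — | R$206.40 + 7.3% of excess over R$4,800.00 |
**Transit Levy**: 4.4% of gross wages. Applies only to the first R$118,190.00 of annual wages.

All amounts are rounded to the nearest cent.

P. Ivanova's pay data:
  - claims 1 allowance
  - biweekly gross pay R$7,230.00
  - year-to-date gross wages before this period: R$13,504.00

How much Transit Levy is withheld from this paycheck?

R$318.12

Transit Levy: 4.4% × R$7,230.00 = R$318.12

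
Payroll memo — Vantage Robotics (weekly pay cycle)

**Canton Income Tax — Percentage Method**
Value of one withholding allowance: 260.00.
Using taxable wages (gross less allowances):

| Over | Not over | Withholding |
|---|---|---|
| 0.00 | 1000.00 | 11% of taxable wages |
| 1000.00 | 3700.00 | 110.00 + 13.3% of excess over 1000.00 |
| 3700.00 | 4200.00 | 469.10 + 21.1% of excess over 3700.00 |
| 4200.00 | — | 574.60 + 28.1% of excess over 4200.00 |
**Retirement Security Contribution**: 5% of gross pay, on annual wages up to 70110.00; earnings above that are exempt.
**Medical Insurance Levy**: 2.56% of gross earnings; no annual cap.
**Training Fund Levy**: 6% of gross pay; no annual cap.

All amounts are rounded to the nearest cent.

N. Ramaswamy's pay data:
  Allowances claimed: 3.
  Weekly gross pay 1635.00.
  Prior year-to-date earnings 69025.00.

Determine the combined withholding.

288.26

Canton Income Tax: taxable = 1635.00 − 3×260.00 = 855.00
  11% × 855.00 = 94.05
Retirement Security Contribution: cap 70110.00 − YTD 69025.00 = 1085.00 subject; 5% × 1085.00 = 54.25
Medical Insurance Levy: 2.56% × 1635.00 = 41.86
Training Fund Levy: 6% × 1635.00 = 98.10
Total: 94.05 + 54.25 + 41.86 + 98.10 = 288.26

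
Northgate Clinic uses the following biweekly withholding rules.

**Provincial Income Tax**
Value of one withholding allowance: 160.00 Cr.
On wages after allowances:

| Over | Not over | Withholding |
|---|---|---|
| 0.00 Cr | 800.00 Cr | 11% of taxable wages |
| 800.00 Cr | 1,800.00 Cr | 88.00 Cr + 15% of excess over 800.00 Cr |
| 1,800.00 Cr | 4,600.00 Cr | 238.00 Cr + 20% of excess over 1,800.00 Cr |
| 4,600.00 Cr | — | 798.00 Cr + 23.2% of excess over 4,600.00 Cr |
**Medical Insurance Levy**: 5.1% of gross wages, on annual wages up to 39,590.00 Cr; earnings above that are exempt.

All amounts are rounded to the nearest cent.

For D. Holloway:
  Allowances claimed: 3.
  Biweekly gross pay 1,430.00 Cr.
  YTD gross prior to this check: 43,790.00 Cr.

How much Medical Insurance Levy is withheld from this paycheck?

Medical Insurance Levy: YTD 43,790.00 Cr ≥ cap 39,590.00 Cr → 0.00 Cr

0.00 Cr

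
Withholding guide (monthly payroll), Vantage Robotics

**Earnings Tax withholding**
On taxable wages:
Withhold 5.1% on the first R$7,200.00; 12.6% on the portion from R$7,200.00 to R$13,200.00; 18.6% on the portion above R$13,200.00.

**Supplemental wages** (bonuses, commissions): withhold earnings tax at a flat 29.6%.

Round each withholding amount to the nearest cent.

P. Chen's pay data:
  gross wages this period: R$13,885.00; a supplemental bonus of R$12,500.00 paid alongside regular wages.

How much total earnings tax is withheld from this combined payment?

Earnings Tax: taxable = R$13,885.00
  R$1,123.20 + 18.6% × (R$13,885.00 − R$13,200.00) = R$1,123.20 + 18.6% × R$685.00 = R$1,250.61
Supplemental (29.6% flat on bonus): 29.6% × R$12,500.00 = R$3,700.00
Total earnings tax: R$1,250.61 + R$3,700.00 = R$4,950.61

R$4,950.61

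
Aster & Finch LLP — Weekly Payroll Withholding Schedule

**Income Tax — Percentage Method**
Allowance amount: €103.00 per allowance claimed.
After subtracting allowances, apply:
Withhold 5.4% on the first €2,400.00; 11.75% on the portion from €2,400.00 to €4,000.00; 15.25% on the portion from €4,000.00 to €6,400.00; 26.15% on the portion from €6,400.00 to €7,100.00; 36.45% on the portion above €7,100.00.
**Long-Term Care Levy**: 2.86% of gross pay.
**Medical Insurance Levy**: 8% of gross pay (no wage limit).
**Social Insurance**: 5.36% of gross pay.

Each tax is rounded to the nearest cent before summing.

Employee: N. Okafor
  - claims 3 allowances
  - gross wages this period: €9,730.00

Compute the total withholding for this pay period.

Income Tax: taxable = €9,730.00 − 3×€103.00 = €9,421.00
  €866.65 + 36.45% × (€9,421.00 − €7,100.00) = €866.65 + 36.45% × €2,321.00 = €1,712.65
Long-Term Care Levy: 2.86% × €9,730.00 = €278.28
Medical Insurance Levy: 8% × €9,730.00 = €778.40
Social Insurance: 5.36% × €9,730.00 = €521.53
Total: €1,712.65 + €278.28 + €778.40 + €521.53 = €3,290.86

€3,290.86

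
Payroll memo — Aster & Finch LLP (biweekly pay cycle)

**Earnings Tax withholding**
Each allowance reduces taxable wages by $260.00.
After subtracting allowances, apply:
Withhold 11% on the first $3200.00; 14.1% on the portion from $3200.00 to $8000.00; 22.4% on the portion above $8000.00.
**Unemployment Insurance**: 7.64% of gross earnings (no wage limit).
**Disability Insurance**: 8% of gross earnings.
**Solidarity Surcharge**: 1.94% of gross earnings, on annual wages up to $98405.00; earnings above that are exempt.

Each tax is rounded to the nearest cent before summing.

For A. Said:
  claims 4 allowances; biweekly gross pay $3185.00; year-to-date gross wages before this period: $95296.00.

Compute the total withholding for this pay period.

Earnings Tax: taxable = $3185.00 − 4×$260.00 = $2145.00
  11% × $2145.00 = $235.95
Unemployment Insurance: 7.64% × $3185.00 = $243.33
Disability Insurance: 8% × $3185.00 = $254.80
Solidarity Surcharge: cap $98405.00 − YTD $95296.00 = $3109.00 subject; 1.94% × $3109.00 = $60.31
Total: $235.95 + $243.33 + $254.80 + $60.31 = $794.39

$794.39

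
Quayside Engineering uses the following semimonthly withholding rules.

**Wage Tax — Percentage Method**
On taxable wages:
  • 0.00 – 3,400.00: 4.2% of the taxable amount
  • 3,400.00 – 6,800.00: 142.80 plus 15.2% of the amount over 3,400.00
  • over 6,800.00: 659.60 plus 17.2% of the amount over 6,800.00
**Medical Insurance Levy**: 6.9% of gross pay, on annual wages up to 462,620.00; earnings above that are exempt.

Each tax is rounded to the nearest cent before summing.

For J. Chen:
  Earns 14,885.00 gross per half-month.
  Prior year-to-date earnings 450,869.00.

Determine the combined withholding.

Wage Tax: taxable = 14,885.00
  659.60 + 17.2% × (14,885.00 − 6,800.00) = 659.60 + 17.2% × 8,085.00 = 2,050.22
Medical Insurance Levy: cap 462,620.00 − YTD 450,869.00 = 11,751.00 subject; 6.9% × 11,751.00 = 810.82
Total: 2,050.22 + 810.82 = 2,861.04

2,861.04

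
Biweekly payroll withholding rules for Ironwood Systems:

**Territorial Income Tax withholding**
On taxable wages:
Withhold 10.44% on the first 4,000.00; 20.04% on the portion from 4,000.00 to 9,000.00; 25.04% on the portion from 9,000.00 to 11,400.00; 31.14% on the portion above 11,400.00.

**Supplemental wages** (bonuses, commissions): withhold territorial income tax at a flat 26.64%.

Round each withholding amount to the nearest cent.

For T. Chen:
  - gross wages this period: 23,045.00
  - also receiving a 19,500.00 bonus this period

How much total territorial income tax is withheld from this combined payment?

Territorial Income Tax: taxable = 23,045.00
  2,020.56 + 31.14% × (23,045.00 − 11,400.00) = 2,020.56 + 31.14% × 11,645.00 = 5,646.81
Supplemental (26.64% flat on bonus): 26.64% × 19,500.00 = 5,194.80
Total territorial income tax: 5,646.81 + 5,194.80 = 10,841.61

10,841.61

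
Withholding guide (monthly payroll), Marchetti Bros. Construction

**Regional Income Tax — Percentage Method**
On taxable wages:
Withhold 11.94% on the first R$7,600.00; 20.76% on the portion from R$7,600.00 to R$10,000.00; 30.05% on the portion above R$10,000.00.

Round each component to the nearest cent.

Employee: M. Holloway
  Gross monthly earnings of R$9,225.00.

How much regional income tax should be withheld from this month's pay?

R$1,244.79

Regional Income Tax: taxable = R$9,225.00
  R$907.44 + 20.76% × (R$9,225.00 − R$7,600.00) = R$907.44 + 20.76% × R$1,625.00 = R$1,244.79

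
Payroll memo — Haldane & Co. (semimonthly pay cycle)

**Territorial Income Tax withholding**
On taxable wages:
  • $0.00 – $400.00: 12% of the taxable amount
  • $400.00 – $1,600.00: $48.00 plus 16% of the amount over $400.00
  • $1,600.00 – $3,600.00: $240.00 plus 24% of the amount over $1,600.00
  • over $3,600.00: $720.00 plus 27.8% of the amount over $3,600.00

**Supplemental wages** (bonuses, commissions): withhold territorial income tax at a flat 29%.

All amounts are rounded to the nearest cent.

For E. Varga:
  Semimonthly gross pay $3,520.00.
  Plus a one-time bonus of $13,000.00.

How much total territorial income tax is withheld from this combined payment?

$4,470.80

Territorial Income Tax: taxable = $3,520.00
  $240.00 + 24% × ($3,520.00 − $1,600.00) = $240.00 + 24% × $1,920.00 = $700.80
Supplemental (29% flat on bonus): 29% × $13,000.00 = $3,770.00
Total territorial income tax: $700.80 + $3,770.00 = $4,470.80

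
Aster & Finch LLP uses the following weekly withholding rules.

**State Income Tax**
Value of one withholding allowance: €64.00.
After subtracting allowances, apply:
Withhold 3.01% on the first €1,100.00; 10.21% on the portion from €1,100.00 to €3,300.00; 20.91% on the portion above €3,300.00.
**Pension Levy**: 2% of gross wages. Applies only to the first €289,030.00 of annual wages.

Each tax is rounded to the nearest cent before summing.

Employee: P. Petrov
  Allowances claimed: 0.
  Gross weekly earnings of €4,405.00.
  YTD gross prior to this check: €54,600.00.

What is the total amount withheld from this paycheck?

€576.89

State Income Tax: taxable = €4,405.00
  €257.73 + 20.91% × (€4,405.00 − €3,300.00) = €257.73 + 20.91% × €1,105.00 = €488.79
Pension Levy: 2% × €4,405.00 = €88.10
Total: €488.79 + €88.10 = €576.89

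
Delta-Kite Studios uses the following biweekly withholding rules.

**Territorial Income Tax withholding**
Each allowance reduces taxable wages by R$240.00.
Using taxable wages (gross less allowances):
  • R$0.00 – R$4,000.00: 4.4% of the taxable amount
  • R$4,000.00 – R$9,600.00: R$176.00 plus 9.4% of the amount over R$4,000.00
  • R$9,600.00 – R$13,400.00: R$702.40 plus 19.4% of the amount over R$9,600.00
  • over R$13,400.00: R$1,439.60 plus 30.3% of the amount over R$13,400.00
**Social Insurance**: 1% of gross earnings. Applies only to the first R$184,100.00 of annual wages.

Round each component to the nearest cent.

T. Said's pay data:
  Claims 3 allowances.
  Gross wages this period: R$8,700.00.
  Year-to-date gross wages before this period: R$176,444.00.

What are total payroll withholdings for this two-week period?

Territorial Income Tax: taxable = R$8,700.00 − 3×R$240.00 = R$7,980.00
  R$176.00 + 9.4% × (R$7,980.00 − R$4,000.00) = R$176.00 + 9.4% × R$3,980.00 = R$550.12
Social Insurance: cap R$184,100.00 − YTD R$176,444.00 = R$7,656.00 subject; 1% × R$7,656.00 = R$76.56
Total: R$550.12 + R$76.56 = R$626.68

R$626.68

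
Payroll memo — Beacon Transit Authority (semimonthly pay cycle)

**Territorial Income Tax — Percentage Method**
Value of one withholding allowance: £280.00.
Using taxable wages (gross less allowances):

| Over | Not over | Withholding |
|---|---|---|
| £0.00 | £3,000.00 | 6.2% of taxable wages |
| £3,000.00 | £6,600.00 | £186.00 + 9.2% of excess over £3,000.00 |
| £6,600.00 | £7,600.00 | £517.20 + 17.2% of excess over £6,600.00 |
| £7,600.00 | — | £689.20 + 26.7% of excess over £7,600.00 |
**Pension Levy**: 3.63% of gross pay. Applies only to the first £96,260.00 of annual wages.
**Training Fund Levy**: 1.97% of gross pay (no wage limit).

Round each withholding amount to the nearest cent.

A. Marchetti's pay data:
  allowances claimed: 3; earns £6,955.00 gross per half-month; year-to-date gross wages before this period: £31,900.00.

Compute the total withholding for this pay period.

Territorial Income Tax: taxable = £6,955.00 − 3×£280.00 = £6,115.00
  £186.00 + 9.2% × (£6,115.00 − £3,000.00) = £186.00 + 9.2% × £3,115.00 = £472.58
Pension Levy: 3.63% × £6,955.00 = £252.47
Training Fund Levy: 1.97% × £6,955.00 = £137.01
Total: £472.58 + £252.47 + £137.01 = £862.06

£862.06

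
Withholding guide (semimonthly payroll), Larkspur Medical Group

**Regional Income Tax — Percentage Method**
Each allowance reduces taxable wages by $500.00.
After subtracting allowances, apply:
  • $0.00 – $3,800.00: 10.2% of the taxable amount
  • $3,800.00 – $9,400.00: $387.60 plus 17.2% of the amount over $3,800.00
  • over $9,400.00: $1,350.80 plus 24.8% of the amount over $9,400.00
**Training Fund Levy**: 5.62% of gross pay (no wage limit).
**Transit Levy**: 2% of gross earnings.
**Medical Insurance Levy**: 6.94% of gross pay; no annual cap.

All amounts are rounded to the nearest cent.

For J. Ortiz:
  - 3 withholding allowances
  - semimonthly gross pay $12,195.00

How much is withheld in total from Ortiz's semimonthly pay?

$3,447.55

Regional Income Tax: taxable = $12,195.00 − 3×$500.00 = $10,695.00
  $1,350.80 + 24.8% × ($10,695.00 − $9,400.00) = $1,350.80 + 24.8% × $1,295.00 = $1,671.96
Training Fund Levy: 5.62% × $12,195.00 = $685.36
Transit Levy: 2% × $12,195.00 = $243.90
Medical Insurance Levy: 6.94% × $12,195.00 = $846.33
Total: $1,671.96 + $685.36 + $243.90 + $846.33 = $3,447.55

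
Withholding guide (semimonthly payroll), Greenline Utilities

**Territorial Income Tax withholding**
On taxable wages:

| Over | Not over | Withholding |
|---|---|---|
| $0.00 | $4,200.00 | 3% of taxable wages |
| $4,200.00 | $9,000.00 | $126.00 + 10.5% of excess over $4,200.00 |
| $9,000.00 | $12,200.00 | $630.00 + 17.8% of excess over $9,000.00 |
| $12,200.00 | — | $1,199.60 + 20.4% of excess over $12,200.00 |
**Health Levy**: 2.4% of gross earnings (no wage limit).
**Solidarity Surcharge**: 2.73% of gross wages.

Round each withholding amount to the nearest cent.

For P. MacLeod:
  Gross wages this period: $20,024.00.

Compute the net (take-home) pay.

$16,201.06

Territorial Income Tax: taxable = $20,024.00
  $1,199.60 + 20.4% × ($20,024.00 − $12,200.00) = $1,199.60 + 20.4% × $7,824.00 = $2,795.70
Health Levy: 2.4% × $20,024.00 = $480.58
Solidarity Surcharge: 2.73% × $20,024.00 = $546.66
Total withheld: $2,795.70 + $480.58 + $546.66 = $3,822.94
Net pay: $20,024.00 − $3,822.94 = $16,201.06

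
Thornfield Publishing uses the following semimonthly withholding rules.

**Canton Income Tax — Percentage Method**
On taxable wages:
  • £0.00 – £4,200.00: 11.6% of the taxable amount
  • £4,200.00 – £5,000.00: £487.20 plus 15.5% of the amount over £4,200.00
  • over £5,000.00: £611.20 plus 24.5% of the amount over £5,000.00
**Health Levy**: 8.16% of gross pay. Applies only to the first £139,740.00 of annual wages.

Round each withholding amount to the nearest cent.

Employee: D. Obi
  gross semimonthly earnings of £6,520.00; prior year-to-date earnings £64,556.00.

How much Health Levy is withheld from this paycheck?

Health Levy: 8.16% × £6,520.00 = £532.03

£532.03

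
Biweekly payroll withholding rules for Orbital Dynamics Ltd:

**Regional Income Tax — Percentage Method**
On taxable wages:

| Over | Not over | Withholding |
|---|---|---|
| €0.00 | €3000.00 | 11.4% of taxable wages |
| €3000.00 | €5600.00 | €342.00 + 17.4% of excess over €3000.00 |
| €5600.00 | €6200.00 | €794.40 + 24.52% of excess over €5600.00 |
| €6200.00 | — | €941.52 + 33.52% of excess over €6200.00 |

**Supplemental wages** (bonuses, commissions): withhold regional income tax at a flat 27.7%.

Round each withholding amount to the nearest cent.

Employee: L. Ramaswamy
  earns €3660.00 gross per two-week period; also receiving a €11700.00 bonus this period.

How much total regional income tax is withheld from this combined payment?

€3697.74

Regional Income Tax: taxable = €3660.00
  €342.00 + 17.4% × (€3660.00 − €3000.00) = €342.00 + 17.4% × €660.00 = €456.84
Supplemental (27.7% flat on bonus): 27.7% × €11700.00 = €3240.90
Total regional income tax: €456.84 + €3240.90 = €3697.74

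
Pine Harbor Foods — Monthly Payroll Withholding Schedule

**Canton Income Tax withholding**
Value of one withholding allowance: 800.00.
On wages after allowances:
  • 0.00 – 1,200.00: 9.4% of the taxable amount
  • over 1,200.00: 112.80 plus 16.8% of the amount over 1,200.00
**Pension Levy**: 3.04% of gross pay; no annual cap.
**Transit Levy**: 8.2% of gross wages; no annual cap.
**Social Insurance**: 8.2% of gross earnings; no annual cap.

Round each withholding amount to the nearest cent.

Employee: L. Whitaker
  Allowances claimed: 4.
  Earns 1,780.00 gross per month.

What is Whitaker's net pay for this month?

1,433.97

Canton Income Tax: taxable = 1,780.00 − 4×800.00 = -1,420.00
  Taxable ≤ 0 → 0.00
Pension Levy: 3.04% × 1,780.00 = 54.11
Transit Levy: 8.2% × 1,780.00 = 145.96
Social Insurance: 8.2% × 1,780.00 = 145.96
Total withheld: 0.00 + 54.11 + 145.96 + 145.96 = 346.03
Net pay: 1,780.00 − 346.03 = 1,433.97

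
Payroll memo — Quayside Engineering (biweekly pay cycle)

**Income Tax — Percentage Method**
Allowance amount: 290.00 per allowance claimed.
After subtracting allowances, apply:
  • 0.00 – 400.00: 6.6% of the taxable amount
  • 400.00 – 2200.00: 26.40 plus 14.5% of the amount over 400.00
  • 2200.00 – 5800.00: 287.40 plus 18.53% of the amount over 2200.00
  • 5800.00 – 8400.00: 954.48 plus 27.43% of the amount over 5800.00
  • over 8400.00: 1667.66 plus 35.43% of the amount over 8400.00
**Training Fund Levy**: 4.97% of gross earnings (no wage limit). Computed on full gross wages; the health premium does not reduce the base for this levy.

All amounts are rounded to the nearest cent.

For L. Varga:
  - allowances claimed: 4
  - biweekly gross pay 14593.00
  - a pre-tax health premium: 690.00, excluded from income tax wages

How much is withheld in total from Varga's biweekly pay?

3931.65

Income Tax: taxable = 14593.00 − 690.00 − 4×290.00 = 12743.00
  1667.66 + 35.43% × (12743.00 − 8400.00) = 1667.66 + 35.43% × 4343.00 = 3206.38
Training Fund Levy: 4.97% × 14593.00 = 725.27
Total: 3206.38 + 725.27 = 3931.65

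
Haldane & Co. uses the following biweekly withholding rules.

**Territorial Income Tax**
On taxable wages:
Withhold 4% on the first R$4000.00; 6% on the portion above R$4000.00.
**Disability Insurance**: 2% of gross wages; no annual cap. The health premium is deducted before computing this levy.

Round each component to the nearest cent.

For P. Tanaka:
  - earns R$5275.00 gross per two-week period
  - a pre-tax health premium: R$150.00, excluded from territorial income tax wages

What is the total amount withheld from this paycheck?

R$330.00

Territorial Income Tax: taxable = R$5275.00 − R$150.00 = R$5125.00
  R$160.00 + 6% × (R$5125.00 − R$4000.00) = R$160.00 + 6% × R$1125.00 = R$227.50
Disability Insurance: 2% × R$5125.00 = R$102.50
Total: R$227.50 + R$102.50 = R$330.00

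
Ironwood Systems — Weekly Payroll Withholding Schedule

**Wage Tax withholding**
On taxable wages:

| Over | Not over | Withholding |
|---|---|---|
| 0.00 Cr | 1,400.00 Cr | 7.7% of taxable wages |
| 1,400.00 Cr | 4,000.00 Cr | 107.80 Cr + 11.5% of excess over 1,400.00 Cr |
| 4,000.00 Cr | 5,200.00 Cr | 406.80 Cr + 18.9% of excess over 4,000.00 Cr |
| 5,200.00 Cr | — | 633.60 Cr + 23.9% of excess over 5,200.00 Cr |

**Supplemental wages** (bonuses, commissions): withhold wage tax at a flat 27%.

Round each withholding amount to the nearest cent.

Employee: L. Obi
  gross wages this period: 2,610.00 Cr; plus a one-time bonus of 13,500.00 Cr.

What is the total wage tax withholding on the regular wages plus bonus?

3,891.95 Cr

Wage Tax: taxable = 2,610.00 Cr
  107.80 Cr + 11.5% × (2,610.00 Cr − 1,400.00 Cr) = 107.80 Cr + 11.5% × 1,210.00 Cr = 246.95 Cr
Supplemental (27% flat on bonus): 27% × 13,500.00 Cr = 3,645.00 Cr
Total wage tax: 246.95 Cr + 3,645.00 Cr = 3,891.95 Cr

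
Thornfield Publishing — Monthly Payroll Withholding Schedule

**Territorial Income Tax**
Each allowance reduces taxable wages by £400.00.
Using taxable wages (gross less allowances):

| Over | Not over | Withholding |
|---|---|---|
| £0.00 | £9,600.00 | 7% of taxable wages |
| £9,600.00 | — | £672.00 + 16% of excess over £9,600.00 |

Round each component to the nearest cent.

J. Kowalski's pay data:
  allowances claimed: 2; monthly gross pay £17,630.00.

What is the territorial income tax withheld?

Territorial Income Tax: taxable = £17,630.00 − 2×£400.00 = £16,830.00
  £672.00 + 16% × (£16,830.00 − £9,600.00) = £672.00 + 16% × £7,230.00 = £1,828.80

£1,828.80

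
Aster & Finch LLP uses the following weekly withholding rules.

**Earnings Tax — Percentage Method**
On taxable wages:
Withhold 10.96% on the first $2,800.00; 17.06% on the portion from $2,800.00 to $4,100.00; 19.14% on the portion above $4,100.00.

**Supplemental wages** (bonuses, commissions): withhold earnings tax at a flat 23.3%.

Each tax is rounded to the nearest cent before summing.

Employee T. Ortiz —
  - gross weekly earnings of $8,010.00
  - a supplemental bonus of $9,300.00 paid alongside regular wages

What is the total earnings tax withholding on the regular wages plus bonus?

Earnings Tax: taxable = $8,010.00
  $528.66 + 19.14% × ($8,010.00 − $4,100.00) = $528.66 + 19.14% × $3,910.00 = $1,277.03
Supplemental (23.3% flat on bonus): 23.3% × $9,300.00 = $2,166.90
Total earnings tax: $1,277.03 + $2,166.90 = $3,443.93

$3,443.93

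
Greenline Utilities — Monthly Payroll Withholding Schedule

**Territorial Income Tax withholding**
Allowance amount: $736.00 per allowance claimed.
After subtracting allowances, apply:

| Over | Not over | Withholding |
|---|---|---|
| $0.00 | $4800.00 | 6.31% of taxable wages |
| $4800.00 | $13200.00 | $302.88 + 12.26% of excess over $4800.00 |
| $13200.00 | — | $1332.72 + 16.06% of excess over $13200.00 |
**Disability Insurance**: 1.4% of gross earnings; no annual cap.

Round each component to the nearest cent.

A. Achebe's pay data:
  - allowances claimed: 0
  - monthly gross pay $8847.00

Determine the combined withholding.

$922.90

Territorial Income Tax: taxable = $8847.00
  $302.88 + 12.26% × ($8847.00 − $4800.00) = $302.88 + 12.26% × $4047.00 = $799.04
Disability Insurance: 1.4% × $8847.00 = $123.86
Total: $799.04 + $123.86 = $922.90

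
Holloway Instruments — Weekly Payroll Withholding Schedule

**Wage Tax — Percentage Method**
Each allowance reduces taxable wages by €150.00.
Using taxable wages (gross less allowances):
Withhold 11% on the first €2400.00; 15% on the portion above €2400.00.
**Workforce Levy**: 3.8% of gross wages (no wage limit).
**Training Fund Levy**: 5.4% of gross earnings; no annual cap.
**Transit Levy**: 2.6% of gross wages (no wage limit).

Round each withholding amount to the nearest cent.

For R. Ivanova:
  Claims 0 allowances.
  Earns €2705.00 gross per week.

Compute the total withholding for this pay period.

Wage Tax: taxable = €2705.00
  €264.00 + 15% × (€2705.00 − €2400.00) = €264.00 + 15% × €305.00 = €309.75
Workforce Levy: 3.8% × €2705.00 = €102.79
Training Fund Levy: 5.4% × €2705.00 = €146.07
Transit Levy: 2.6% × €2705.00 = €70.33
Total: €309.75 + €102.79 + €146.07 + €70.33 = €628.94

€628.94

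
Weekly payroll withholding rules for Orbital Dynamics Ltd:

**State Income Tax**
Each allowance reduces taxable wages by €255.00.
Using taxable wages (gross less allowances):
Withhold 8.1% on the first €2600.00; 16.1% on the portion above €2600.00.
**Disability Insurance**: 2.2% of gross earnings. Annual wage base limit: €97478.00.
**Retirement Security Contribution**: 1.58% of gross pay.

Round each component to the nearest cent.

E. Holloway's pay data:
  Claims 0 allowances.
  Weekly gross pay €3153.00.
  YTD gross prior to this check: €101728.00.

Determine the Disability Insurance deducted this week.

€0.00

Disability Insurance: YTD €101728.00 ≥ cap €97478.00 → €0.00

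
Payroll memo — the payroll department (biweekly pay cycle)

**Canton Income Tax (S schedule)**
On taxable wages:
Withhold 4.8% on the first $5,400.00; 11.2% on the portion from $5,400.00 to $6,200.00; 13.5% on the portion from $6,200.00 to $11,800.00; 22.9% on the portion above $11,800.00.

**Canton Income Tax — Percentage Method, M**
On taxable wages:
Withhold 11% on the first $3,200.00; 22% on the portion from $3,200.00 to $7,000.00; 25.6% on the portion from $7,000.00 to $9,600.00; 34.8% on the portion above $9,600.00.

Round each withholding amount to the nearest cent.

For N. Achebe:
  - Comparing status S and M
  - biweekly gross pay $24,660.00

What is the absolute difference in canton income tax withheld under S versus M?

Canton Income Tax (S): taxable = $24,660.00
  $1,104.80 + 22.9% × ($24,660.00 − $11,800.00) = $1,104.80 + 22.9% × $12,860.00 = $4,049.74
Canton Income Tax (M): taxable = $24,660.00
  $1,853.60 + 34.8% × ($24,660.00 − $9,600.00) = $1,853.60 + 34.8% × $15,060.00 = $7,094.48
Difference: |$4,049.74 − $7,094.48| = $3,044.74 (higher under M)

$3,044.74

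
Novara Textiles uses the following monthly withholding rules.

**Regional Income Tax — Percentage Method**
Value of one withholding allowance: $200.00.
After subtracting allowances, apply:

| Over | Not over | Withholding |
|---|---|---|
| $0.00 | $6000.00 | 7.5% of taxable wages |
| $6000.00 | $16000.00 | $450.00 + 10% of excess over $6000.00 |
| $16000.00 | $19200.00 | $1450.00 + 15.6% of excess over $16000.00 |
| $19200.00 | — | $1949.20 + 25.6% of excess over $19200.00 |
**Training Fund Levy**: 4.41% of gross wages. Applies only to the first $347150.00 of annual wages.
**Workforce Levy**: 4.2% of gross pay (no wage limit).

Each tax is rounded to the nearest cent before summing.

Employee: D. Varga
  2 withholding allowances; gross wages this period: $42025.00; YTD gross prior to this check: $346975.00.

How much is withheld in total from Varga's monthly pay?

Regional Income Tax: taxable = $42025.00 − 2×$200.00 = $41625.00
  $1949.20 + 25.6% × ($41625.00 − $19200.00) = $1949.20 + 25.6% × $22425.00 = $7690.00
Training Fund Levy: cap $347150.00 − YTD $346975.00 = $175.00 subject; 4.41% × $175.00 = $7.72
Workforce Levy: 4.2% × $42025.00 = $1765.05
Total: $7690.00 + $7.72 + $1765.05 = $9462.77

$9462.77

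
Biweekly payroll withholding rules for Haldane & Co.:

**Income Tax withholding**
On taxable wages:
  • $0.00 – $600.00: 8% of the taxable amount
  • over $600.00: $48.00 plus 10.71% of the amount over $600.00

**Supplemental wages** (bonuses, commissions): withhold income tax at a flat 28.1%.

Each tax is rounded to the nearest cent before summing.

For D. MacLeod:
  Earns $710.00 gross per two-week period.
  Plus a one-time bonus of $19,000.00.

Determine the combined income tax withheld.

Income Tax: taxable = $710.00
  $48.00 + 10.71% × ($710.00 − $600.00) = $48.00 + 10.71% × $110.00 = $59.78
Supplemental (28.1% flat on bonus): 28.1% × $19,000.00 = $5,339.00
Total income tax: $59.78 + $5,339.00 = $5,398.78

$5,398.78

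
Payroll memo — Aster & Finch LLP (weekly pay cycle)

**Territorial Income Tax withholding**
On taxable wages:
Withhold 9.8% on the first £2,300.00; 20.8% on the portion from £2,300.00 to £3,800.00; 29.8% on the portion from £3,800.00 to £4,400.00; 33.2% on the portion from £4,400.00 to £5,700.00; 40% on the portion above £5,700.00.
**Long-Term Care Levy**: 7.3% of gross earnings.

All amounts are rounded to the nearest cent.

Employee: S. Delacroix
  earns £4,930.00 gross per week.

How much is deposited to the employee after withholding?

£3,677.95

Territorial Income Tax: taxable = £4,930.00
  £716.20 + 33.2% × (£4,930.00 − £4,400.00) = £716.20 + 33.2% × £530.00 = £892.16
Long-Term Care Levy: 7.3% × £4,930.00 = £359.89
Total withheld: £892.16 + £359.89 = £1,252.05
Net pay: £4,930.00 − £1,252.05 = £3,677.95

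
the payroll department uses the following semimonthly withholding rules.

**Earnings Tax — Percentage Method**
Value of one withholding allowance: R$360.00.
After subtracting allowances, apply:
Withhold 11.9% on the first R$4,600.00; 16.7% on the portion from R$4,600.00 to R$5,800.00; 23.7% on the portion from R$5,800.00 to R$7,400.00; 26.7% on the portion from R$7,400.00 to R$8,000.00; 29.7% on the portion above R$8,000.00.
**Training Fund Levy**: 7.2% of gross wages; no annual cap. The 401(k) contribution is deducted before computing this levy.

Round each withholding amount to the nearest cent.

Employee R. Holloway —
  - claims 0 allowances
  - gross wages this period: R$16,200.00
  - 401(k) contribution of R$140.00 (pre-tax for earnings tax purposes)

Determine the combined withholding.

R$4,837.34

Earnings Tax: taxable = R$16,200.00 − R$140.00 = R$16,060.00
  R$1,287.20 + 29.7% × (R$16,060.00 − R$8,000.00) = R$1,287.20 + 29.7% × R$8,060.00 = R$3,681.02
Training Fund Levy: 7.2% × R$16,060.00 = R$1,156.32
Total: R$3,681.02 + R$1,156.32 = R$4,837.34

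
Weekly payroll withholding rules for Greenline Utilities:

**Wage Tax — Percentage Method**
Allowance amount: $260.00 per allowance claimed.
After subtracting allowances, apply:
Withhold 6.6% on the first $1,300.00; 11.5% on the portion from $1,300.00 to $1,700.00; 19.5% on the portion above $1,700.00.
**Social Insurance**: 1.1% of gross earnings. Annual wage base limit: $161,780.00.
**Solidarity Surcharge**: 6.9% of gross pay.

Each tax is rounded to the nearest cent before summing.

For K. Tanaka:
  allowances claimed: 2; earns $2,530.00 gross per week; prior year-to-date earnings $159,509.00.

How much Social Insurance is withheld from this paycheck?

$24.98

Social Insurance: cap $161,780.00 − YTD $159,509.00 = $2,271.00 subject; 1.1% × $2,271.00 = $24.98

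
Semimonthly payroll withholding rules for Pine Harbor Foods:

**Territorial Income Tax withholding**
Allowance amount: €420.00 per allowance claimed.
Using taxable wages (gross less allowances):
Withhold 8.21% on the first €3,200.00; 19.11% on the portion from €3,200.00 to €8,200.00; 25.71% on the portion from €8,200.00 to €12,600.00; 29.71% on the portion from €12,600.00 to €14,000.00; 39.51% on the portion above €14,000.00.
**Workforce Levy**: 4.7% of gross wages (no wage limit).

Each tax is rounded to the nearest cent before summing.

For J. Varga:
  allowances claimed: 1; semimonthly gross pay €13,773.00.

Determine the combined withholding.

Territorial Income Tax: taxable = €13,773.00 − 1×€420.00 = €13,353.00
  €2,349.46 + 29.71% × (€13,353.00 − €12,600.00) = €2,349.46 + 29.71% × €753.00 = €2,573.18
Workforce Levy: 4.7% × €13,773.00 = €647.33
Total: €2,573.18 + €647.33 = €3,220.51

€3,220.51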